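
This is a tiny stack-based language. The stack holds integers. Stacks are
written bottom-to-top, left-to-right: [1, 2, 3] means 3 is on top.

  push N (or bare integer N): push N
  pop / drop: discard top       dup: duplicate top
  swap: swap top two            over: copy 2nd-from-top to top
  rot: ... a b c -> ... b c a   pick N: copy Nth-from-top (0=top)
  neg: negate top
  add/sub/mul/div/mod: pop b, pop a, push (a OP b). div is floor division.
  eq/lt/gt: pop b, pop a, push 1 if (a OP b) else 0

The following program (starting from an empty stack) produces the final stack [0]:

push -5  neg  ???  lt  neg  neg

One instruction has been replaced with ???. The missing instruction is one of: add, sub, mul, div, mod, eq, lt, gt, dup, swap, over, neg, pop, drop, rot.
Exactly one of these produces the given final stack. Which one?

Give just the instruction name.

Stack before ???: [5]
Stack after ???:  [5, 5]
The instruction that transforms [5] -> [5, 5] is: dup

Answer: dup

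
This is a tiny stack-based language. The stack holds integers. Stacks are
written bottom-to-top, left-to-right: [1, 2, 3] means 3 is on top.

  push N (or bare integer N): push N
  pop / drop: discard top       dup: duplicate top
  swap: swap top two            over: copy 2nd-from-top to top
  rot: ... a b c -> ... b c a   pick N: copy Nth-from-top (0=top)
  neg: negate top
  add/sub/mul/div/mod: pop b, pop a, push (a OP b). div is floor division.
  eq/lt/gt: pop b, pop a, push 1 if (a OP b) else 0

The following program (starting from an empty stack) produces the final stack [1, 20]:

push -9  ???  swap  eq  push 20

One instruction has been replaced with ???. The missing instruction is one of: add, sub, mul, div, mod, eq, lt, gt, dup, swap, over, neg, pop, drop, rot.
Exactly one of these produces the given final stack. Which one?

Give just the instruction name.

Stack before ???: [-9]
Stack after ???:  [-9, -9]
The instruction that transforms [-9] -> [-9, -9] is: dup

Answer: dup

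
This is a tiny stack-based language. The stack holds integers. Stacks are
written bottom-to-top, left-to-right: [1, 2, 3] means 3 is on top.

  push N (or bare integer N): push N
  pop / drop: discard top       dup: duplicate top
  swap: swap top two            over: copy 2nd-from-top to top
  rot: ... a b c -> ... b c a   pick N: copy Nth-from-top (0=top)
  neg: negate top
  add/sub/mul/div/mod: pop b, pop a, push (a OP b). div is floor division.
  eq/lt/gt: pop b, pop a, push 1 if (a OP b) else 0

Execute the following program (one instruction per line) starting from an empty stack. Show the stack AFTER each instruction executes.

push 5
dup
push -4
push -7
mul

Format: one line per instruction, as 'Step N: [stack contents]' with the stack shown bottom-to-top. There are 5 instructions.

Step 1: [5]
Step 2: [5, 5]
Step 3: [5, 5, -4]
Step 4: [5, 5, -4, -7]
Step 5: [5, 5, 28]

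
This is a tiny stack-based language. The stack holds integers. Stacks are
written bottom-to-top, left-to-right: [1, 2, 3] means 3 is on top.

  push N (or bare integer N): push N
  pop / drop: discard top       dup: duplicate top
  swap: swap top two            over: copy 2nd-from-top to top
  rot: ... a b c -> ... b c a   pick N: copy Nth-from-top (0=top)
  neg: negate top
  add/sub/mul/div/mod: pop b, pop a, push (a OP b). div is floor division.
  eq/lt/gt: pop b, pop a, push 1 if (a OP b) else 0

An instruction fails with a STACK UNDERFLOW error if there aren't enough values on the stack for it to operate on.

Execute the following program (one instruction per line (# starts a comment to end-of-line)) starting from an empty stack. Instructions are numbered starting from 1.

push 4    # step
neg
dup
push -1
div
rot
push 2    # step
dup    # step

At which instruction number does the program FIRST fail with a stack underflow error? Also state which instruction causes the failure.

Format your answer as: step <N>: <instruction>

Step 1 ('push 4'): stack = [4], depth = 1
Step 2 ('neg'): stack = [-4], depth = 1
Step 3 ('dup'): stack = [-4, -4], depth = 2
Step 4 ('push -1'): stack = [-4, -4, -1], depth = 3
Step 5 ('div'): stack = [-4, 4], depth = 2
Step 6 ('rot'): needs 3 value(s) but depth is 2 — STACK UNDERFLOW

Answer: step 6: rot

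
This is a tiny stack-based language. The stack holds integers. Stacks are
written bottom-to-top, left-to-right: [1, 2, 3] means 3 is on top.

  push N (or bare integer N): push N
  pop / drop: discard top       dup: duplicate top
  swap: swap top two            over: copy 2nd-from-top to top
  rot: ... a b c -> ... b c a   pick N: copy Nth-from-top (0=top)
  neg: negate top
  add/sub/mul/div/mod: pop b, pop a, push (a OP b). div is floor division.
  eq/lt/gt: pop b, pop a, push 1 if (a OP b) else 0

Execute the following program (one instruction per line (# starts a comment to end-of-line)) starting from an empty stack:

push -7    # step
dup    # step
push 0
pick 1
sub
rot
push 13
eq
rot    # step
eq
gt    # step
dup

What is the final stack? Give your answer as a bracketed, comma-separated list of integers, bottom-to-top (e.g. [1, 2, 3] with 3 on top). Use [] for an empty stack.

After 'push -7': [-7]
After 'dup': [-7, -7]
After 'push 0': [-7, -7, 0]
After 'pick 1': [-7, -7, 0, -7]
After 'sub': [-7, -7, 7]
After 'rot': [-7, 7, -7]
After 'push 13': [-7, 7, -7, 13]
After 'eq': [-7, 7, 0]
After 'rot': [7, 0, -7]
After 'eq': [7, 0]
After 'gt': [1]
After 'dup': [1, 1]

Answer: [1, 1]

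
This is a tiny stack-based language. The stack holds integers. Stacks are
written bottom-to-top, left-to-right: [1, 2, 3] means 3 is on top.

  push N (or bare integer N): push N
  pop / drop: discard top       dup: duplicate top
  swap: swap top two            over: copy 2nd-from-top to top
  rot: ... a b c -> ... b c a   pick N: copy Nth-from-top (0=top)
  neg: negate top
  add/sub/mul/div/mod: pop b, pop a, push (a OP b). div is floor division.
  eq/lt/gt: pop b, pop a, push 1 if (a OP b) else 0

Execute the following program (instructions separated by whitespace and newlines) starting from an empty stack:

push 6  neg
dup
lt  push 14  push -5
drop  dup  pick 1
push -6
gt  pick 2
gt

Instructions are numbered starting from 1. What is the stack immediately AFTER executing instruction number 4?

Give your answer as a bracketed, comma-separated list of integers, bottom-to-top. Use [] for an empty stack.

Answer: [0]

Derivation:
Step 1 ('push 6'): [6]
Step 2 ('neg'): [-6]
Step 3 ('dup'): [-6, -6]
Step 4 ('lt'): [0]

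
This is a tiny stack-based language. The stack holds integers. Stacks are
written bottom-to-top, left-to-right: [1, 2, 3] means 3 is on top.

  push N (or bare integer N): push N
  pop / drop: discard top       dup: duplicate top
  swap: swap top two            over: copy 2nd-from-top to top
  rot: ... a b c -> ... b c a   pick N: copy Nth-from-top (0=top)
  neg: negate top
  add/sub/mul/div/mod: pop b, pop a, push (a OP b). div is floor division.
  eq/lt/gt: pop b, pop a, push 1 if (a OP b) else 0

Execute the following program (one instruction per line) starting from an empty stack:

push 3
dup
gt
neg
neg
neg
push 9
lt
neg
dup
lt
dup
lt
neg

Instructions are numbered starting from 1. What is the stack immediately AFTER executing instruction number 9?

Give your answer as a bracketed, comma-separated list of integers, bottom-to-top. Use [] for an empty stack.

Step 1 ('push 3'): [3]
Step 2 ('dup'): [3, 3]
Step 3 ('gt'): [0]
Step 4 ('neg'): [0]
Step 5 ('neg'): [0]
Step 6 ('neg'): [0]
Step 7 ('push 9'): [0, 9]
Step 8 ('lt'): [1]
Step 9 ('neg'): [-1]

Answer: [-1]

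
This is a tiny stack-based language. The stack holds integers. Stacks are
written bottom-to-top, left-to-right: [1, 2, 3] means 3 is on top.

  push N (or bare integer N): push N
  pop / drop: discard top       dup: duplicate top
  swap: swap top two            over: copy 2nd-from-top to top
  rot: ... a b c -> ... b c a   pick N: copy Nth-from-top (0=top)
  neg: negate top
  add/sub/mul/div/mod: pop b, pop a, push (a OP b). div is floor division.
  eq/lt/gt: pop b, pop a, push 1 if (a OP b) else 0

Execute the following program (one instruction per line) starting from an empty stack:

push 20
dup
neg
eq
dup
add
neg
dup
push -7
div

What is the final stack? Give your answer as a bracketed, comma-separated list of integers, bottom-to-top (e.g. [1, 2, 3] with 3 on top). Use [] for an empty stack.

Answer: [0, 0]

Derivation:
After 'push 20': [20]
After 'dup': [20, 20]
After 'neg': [20, -20]
After 'eq': [0]
After 'dup': [0, 0]
After 'add': [0]
After 'neg': [0]
After 'dup': [0, 0]
After 'push -7': [0, 0, -7]
After 'div': [0, 0]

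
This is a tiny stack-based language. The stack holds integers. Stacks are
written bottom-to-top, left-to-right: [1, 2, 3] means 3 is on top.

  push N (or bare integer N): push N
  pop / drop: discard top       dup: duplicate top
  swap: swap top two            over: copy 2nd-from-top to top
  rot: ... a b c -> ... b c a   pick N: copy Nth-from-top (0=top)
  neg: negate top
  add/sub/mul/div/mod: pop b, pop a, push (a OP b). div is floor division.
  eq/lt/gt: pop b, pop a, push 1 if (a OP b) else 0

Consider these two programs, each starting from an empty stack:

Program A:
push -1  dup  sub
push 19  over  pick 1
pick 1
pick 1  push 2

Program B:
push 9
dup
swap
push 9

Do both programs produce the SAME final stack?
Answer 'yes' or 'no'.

Answer: no

Derivation:
Program A trace:
  After 'push -1': [-1]
  After 'dup': [-1, -1]
  After 'sub': [0]
  After 'push 19': [0, 19]
  After 'over': [0, 19, 0]
  After 'pick 1': [0, 19, 0, 19]
  After 'pick 1': [0, 19, 0, 19, 0]
  After 'pick 1': [0, 19, 0, 19, 0, 19]
  After 'push 2': [0, 19, 0, 19, 0, 19, 2]
Program A final stack: [0, 19, 0, 19, 0, 19, 2]

Program B trace:
  After 'push 9': [9]
  After 'dup': [9, 9]
  After 'swap': [9, 9]
  After 'push 9': [9, 9, 9]
Program B final stack: [9, 9, 9]
Same: no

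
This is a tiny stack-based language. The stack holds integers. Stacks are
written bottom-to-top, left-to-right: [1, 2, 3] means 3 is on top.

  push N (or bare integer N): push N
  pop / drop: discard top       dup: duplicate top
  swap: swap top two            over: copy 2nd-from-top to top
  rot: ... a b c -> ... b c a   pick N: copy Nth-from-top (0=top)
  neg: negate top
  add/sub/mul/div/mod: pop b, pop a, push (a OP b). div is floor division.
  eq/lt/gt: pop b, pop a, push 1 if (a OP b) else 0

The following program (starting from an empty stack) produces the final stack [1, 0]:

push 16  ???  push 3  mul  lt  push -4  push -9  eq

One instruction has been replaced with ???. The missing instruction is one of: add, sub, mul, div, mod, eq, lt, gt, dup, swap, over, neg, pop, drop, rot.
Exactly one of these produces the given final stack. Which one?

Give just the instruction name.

Stack before ???: [16]
Stack after ???:  [16, 16]
The instruction that transforms [16] -> [16, 16] is: dup

Answer: dup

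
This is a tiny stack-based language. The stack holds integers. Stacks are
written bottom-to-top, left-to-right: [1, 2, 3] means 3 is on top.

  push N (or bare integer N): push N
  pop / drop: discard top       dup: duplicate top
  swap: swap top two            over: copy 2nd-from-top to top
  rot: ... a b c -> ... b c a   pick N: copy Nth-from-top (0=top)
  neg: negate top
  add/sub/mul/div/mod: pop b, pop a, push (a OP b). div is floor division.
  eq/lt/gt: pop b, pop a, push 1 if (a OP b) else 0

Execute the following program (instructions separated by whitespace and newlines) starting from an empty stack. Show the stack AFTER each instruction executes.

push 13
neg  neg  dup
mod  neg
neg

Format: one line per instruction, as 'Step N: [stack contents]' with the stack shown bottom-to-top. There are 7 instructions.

Step 1: [13]
Step 2: [-13]
Step 3: [13]
Step 4: [13, 13]
Step 5: [0]
Step 6: [0]
Step 7: [0]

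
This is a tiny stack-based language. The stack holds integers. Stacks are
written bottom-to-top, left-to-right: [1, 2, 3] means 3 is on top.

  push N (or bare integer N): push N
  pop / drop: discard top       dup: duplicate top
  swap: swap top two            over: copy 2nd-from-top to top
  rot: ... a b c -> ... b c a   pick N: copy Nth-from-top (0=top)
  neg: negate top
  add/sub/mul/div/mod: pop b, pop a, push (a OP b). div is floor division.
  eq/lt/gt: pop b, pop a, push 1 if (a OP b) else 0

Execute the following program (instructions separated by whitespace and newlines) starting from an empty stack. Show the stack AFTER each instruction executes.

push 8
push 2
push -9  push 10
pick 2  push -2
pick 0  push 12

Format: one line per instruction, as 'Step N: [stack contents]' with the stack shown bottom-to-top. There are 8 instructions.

Step 1: [8]
Step 2: [8, 2]
Step 3: [8, 2, -9]
Step 4: [8, 2, -9, 10]
Step 5: [8, 2, -9, 10, 2]
Step 6: [8, 2, -9, 10, 2, -2]
Step 7: [8, 2, -9, 10, 2, -2, -2]
Step 8: [8, 2, -9, 10, 2, -2, -2, 12]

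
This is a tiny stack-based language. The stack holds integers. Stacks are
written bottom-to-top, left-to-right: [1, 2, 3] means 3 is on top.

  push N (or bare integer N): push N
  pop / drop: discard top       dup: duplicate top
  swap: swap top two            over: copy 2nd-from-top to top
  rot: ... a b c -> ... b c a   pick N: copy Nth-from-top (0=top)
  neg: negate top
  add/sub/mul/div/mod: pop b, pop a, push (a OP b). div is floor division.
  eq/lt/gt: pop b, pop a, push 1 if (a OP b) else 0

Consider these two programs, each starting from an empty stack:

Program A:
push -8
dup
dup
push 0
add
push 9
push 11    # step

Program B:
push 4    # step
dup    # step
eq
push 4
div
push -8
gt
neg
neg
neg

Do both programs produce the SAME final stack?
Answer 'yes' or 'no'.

Program A trace:
  After 'push -8': [-8]
  After 'dup': [-8, -8]
  After 'dup': [-8, -8, -8]
  After 'push 0': [-8, -8, -8, 0]
  After 'add': [-8, -8, -8]
  After 'push 9': [-8, -8, -8, 9]
  After 'push 11': [-8, -8, -8, 9, 11]
Program A final stack: [-8, -8, -8, 9, 11]

Program B trace:
  After 'push 4': [4]
  After 'dup': [4, 4]
  After 'eq': [1]
  After 'push 4': [1, 4]
  After 'div': [0]
  After 'push -8': [0, -8]
  After 'gt': [1]
  After 'neg': [-1]
  After 'neg': [1]
  After 'neg': [-1]
Program B final stack: [-1]
Same: no

Answer: no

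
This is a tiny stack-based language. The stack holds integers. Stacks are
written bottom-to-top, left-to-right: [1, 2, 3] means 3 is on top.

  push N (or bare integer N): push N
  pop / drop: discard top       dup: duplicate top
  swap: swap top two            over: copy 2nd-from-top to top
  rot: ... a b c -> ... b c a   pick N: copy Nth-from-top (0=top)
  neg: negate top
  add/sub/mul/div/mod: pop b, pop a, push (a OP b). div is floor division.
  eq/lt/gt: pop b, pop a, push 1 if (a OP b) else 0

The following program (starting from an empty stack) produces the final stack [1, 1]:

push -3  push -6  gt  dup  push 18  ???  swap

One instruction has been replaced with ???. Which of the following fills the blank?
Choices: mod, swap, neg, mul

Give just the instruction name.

Answer: mod

Derivation:
Stack before ???: [1, 1, 18]
Stack after ???:  [1, 1]
Checking each choice:
  mod: MATCH
  swap: produces [1, 1, 18]
  neg: produces [1, -18, 1]
  mul: produces [18, 1]


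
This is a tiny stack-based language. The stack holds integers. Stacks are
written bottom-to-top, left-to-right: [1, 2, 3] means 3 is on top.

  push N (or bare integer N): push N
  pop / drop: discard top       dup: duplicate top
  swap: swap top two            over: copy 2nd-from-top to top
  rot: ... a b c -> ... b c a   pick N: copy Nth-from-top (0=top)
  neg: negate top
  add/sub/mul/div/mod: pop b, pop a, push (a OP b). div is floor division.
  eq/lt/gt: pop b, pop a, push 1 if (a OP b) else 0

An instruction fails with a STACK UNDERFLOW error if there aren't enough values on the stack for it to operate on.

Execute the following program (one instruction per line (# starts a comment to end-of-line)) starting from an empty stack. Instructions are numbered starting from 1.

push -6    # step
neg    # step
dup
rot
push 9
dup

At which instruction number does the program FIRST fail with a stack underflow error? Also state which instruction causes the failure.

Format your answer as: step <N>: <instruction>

Step 1 ('push -6'): stack = [-6], depth = 1
Step 2 ('neg'): stack = [6], depth = 1
Step 3 ('dup'): stack = [6, 6], depth = 2
Step 4 ('rot'): needs 3 value(s) but depth is 2 — STACK UNDERFLOW

Answer: step 4: rot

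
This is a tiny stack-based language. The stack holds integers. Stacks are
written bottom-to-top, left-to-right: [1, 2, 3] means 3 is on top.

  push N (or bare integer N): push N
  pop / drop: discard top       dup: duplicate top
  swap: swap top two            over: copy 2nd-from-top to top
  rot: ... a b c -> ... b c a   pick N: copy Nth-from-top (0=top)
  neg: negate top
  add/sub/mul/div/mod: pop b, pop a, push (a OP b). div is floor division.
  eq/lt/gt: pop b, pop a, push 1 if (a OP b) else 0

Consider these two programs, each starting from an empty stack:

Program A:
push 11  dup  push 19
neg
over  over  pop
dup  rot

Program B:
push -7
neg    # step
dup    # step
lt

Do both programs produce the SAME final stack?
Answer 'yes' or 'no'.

Answer: no

Derivation:
Program A trace:
  After 'push 11': [11]
  After 'dup': [11, 11]
  After 'push 19': [11, 11, 19]
  After 'neg': [11, 11, -19]
  After 'over': [11, 11, -19, 11]
  After 'over': [11, 11, -19, 11, -19]
  After 'pop': [11, 11, -19, 11]
  After 'dup': [11, 11, -19, 11, 11]
  After 'rot': [11, 11, 11, 11, -19]
Program A final stack: [11, 11, 11, 11, -19]

Program B trace:
  After 'push -7': [-7]
  After 'neg': [7]
  After 'dup': [7, 7]
  After 'lt': [0]
Program B final stack: [0]
Same: no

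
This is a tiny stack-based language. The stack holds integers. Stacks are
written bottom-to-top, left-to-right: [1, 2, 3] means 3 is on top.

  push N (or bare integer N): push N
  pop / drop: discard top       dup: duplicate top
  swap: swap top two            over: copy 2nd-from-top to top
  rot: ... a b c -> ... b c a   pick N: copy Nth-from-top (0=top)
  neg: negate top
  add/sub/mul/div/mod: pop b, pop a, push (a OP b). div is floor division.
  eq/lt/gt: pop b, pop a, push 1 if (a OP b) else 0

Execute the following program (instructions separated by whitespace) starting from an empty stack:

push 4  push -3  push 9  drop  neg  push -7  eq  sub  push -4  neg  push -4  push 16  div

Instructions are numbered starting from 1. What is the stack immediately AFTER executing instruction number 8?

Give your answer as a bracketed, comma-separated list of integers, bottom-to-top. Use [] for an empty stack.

Step 1 ('push 4'): [4]
Step 2 ('push -3'): [4, -3]
Step 3 ('push 9'): [4, -3, 9]
Step 4 ('drop'): [4, -3]
Step 5 ('neg'): [4, 3]
Step 6 ('push -7'): [4, 3, -7]
Step 7 ('eq'): [4, 0]
Step 8 ('sub'): [4]

Answer: [4]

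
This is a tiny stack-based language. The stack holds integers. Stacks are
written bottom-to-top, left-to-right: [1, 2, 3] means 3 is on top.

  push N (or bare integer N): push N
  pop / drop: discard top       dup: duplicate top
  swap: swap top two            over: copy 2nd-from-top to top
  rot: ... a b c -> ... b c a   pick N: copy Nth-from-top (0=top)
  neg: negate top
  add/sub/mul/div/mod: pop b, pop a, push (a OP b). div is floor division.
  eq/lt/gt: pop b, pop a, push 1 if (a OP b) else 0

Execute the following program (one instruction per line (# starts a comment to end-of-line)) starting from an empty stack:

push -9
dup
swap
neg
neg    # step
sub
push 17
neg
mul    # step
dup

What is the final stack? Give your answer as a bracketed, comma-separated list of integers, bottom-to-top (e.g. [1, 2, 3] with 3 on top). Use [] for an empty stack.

After 'push -9': [-9]
After 'dup': [-9, -9]
After 'swap': [-9, -9]
After 'neg': [-9, 9]
After 'neg': [-9, -9]
After 'sub': [0]
After 'push 17': [0, 17]
After 'neg': [0, -17]
After 'mul': [0]
After 'dup': [0, 0]

Answer: [0, 0]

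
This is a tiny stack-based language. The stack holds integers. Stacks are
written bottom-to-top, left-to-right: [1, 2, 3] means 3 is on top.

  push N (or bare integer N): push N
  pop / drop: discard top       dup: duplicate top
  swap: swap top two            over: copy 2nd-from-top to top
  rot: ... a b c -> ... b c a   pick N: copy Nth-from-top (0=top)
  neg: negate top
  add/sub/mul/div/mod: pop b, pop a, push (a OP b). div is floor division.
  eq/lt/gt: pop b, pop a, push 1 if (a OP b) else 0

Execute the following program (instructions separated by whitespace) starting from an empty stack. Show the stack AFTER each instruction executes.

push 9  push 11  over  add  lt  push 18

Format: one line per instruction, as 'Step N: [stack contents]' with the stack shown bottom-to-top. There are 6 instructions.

Step 1: [9]
Step 2: [9, 11]
Step 3: [9, 11, 9]
Step 4: [9, 20]
Step 5: [1]
Step 6: [1, 18]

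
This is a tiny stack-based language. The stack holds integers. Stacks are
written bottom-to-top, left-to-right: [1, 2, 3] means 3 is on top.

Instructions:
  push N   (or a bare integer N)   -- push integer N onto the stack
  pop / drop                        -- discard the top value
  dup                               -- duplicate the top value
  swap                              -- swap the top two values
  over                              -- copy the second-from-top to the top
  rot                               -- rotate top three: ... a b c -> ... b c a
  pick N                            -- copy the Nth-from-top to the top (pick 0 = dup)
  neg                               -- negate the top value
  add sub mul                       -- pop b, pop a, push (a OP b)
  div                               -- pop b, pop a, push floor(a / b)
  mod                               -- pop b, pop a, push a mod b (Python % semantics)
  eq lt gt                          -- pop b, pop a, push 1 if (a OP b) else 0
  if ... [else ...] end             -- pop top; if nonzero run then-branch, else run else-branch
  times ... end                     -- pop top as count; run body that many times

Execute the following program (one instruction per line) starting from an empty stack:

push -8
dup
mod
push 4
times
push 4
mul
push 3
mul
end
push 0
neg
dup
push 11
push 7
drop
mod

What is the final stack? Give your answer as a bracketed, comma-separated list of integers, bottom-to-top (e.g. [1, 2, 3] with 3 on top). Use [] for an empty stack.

Answer: [0, 0, 0]

Derivation:
After 'push -8': [-8]
After 'dup': [-8, -8]
After 'mod': [0]
After 'push 4': [0, 4]
After 'times': [0]
After 'push 4': [0, 4]
After 'mul': [0]
After 'push 3': [0, 3]
After 'mul': [0]
After 'push 4': [0, 4]
After 'mul': [0]
After 'push 3': [0, 3]
  ...
After 'mul': [0]
After 'push 4': [0, 4]
After 'mul': [0]
After 'push 3': [0, 3]
After 'mul': [0]
After 'push 0': [0, 0]
After 'neg': [0, 0]
After 'dup': [0, 0, 0]
After 'push 11': [0, 0, 0, 11]
After 'push 7': [0, 0, 0, 11, 7]
After 'drop': [0, 0, 0, 11]
After 'mod': [0, 0, 0]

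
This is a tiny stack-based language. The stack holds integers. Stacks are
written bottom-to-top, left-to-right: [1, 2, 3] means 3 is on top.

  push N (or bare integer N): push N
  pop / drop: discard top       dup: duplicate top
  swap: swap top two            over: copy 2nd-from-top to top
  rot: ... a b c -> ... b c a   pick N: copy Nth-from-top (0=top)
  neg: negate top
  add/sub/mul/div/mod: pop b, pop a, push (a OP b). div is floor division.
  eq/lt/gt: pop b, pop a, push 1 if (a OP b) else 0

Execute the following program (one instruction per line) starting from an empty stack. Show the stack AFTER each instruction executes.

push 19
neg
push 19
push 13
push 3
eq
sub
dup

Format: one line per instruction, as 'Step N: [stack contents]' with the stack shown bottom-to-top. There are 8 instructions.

Step 1: [19]
Step 2: [-19]
Step 3: [-19, 19]
Step 4: [-19, 19, 13]
Step 5: [-19, 19, 13, 3]
Step 6: [-19, 19, 0]
Step 7: [-19, 19]
Step 8: [-19, 19, 19]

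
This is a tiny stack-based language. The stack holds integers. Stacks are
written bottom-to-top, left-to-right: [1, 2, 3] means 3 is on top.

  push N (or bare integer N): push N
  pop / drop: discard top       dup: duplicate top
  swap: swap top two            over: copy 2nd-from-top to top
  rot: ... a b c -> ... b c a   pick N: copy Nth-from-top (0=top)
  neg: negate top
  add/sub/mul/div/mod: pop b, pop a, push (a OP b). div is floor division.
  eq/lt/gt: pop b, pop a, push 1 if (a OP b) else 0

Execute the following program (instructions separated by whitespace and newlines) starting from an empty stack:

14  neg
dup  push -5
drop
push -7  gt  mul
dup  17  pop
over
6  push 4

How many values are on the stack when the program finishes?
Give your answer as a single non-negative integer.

Answer: 5

Derivation:
After 'push 14': stack = [14] (depth 1)
After 'neg': stack = [-14] (depth 1)
After 'dup': stack = [-14, -14] (depth 2)
After 'push -5': stack = [-14, -14, -5] (depth 3)
After 'drop': stack = [-14, -14] (depth 2)
After 'push -7': stack = [-14, -14, -7] (depth 3)
After 'gt': stack = [-14, 0] (depth 2)
After 'mul': stack = [0] (depth 1)
After 'dup': stack = [0, 0] (depth 2)
After 'push 17': stack = [0, 0, 17] (depth 3)
After 'pop': stack = [0, 0] (depth 2)
After 'over': stack = [0, 0, 0] (depth 3)
After 'push 6': stack = [0, 0, 0, 6] (depth 4)
After 'push 4': stack = [0, 0, 0, 6, 4] (depth 5)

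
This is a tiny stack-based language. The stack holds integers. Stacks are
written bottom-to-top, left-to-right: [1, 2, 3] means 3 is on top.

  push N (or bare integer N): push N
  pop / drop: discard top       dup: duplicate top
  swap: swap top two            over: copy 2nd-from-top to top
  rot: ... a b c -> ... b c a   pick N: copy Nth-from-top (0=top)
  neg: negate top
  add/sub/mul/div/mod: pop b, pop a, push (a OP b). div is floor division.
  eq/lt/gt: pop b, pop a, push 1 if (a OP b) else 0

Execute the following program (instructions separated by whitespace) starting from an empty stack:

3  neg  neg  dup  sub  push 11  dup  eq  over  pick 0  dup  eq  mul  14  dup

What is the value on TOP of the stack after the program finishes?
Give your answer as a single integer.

Answer: 14

Derivation:
After 'push 3': [3]
After 'neg': [-3]
After 'neg': [3]
After 'dup': [3, 3]
After 'sub': [0]
After 'push 11': [0, 11]
After 'dup': [0, 11, 11]
After 'eq': [0, 1]
After 'over': [0, 1, 0]
After 'pick 0': [0, 1, 0, 0]
After 'dup': [0, 1, 0, 0, 0]
After 'eq': [0, 1, 0, 1]
After 'mul': [0, 1, 0]
After 'push 14': [0, 1, 0, 14]
After 'dup': [0, 1, 0, 14, 14]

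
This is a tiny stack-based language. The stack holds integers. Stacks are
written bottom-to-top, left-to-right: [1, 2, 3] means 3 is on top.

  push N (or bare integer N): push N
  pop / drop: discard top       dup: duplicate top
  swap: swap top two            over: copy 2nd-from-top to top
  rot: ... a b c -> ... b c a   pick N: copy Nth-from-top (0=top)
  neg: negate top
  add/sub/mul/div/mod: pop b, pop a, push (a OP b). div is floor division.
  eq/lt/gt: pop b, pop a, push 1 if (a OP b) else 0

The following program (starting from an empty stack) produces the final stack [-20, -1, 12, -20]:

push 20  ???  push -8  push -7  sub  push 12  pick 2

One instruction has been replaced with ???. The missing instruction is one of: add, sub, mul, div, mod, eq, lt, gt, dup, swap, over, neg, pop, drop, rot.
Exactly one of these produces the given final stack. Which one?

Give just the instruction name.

Answer: neg

Derivation:
Stack before ???: [20]
Stack after ???:  [-20]
The instruction that transforms [20] -> [-20] is: neg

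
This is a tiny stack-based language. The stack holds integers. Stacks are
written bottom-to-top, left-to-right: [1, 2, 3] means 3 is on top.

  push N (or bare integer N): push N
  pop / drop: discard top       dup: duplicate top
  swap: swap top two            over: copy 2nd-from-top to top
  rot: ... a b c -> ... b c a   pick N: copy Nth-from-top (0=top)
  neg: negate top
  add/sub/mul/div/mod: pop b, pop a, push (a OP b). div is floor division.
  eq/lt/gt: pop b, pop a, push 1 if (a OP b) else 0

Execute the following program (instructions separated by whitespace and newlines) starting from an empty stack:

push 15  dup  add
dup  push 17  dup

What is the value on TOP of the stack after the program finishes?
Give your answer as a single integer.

After 'push 15': [15]
After 'dup': [15, 15]
After 'add': [30]
After 'dup': [30, 30]
After 'push 17': [30, 30, 17]
After 'dup': [30, 30, 17, 17]

Answer: 17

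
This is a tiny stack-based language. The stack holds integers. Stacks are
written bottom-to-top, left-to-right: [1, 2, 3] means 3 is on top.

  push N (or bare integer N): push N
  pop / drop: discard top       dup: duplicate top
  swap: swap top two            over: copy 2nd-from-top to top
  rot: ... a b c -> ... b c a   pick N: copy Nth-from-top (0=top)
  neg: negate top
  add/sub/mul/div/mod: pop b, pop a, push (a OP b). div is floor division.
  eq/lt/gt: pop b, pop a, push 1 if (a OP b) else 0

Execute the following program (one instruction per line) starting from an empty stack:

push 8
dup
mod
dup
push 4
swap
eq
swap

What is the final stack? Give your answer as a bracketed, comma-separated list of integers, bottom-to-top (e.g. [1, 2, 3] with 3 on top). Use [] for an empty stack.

After 'push 8': [8]
After 'dup': [8, 8]
After 'mod': [0]
After 'dup': [0, 0]
After 'push 4': [0, 0, 4]
After 'swap': [0, 4, 0]
After 'eq': [0, 0]
After 'swap': [0, 0]

Answer: [0, 0]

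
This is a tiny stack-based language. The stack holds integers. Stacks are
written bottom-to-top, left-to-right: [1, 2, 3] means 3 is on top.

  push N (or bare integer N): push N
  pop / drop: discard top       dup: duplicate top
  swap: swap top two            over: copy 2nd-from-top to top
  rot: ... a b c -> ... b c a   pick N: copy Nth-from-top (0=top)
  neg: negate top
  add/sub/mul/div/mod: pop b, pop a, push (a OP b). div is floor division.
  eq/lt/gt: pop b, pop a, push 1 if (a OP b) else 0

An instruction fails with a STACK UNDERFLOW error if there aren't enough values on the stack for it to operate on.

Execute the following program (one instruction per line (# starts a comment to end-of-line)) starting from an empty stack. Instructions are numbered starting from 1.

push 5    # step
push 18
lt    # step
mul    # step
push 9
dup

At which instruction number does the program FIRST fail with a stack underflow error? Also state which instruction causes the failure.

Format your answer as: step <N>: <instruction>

Answer: step 4: mul

Derivation:
Step 1 ('push 5'): stack = [5], depth = 1
Step 2 ('push 18'): stack = [5, 18], depth = 2
Step 3 ('lt'): stack = [1], depth = 1
Step 4 ('mul'): needs 2 value(s) but depth is 1 — STACK UNDERFLOW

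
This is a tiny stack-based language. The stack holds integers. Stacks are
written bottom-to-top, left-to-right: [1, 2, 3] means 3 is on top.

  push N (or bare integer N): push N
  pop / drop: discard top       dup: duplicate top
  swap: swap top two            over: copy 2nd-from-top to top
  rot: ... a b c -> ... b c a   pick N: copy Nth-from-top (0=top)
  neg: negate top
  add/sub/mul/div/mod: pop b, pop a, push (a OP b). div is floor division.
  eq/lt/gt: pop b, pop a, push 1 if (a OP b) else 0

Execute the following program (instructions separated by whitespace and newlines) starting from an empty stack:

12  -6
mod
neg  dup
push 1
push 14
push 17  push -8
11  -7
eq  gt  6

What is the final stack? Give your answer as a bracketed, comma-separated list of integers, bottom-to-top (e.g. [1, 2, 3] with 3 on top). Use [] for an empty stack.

Answer: [0, 0, 1, 14, 17, 0, 6]

Derivation:
After 'push 12': [12]
After 'push -6': [12, -6]
After 'mod': [0]
After 'neg': [0]
After 'dup': [0, 0]
After 'push 1': [0, 0, 1]
After 'push 14': [0, 0, 1, 14]
After 'push 17': [0, 0, 1, 14, 17]
After 'push -8': [0, 0, 1, 14, 17, -8]
After 'push 11': [0, 0, 1, 14, 17, -8, 11]
After 'push -7': [0, 0, 1, 14, 17, -8, 11, -7]
After 'eq': [0, 0, 1, 14, 17, -8, 0]
After 'gt': [0, 0, 1, 14, 17, 0]
After 'push 6': [0, 0, 1, 14, 17, 0, 6]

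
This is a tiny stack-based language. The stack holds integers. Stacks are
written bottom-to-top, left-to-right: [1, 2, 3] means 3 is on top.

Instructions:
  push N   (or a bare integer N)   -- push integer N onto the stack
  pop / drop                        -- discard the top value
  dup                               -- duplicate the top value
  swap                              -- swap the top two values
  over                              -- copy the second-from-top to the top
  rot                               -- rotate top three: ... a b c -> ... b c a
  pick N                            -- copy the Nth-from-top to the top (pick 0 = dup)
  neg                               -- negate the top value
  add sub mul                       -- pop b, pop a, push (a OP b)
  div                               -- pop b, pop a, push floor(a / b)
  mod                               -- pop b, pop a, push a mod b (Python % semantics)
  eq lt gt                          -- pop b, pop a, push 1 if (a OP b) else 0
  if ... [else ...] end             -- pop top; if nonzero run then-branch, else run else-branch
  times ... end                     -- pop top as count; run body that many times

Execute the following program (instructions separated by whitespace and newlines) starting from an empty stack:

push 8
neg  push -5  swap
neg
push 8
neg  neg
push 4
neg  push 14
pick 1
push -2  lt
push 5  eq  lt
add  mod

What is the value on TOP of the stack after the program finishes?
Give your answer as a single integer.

After 'push 8': [8]
After 'neg': [-8]
After 'push -5': [-8, -5]
After 'swap': [-5, -8]
After 'neg': [-5, 8]
After 'push 8': [-5, 8, 8]
After 'neg': [-5, 8, -8]
After 'neg': [-5, 8, 8]
After 'push 4': [-5, 8, 8, 4]
After 'neg': [-5, 8, 8, -4]
After 'push 14': [-5, 8, 8, -4, 14]
After 'pick 1': [-5, 8, 8, -4, 14, -4]
After 'push -2': [-5, 8, 8, -4, 14, -4, -2]
After 'lt': [-5, 8, 8, -4, 14, 1]
After 'push 5': [-5, 8, 8, -4, 14, 1, 5]
After 'eq': [-5, 8, 8, -4, 14, 0]
After 'lt': [-5, 8, 8, -4, 0]
After 'add': [-5, 8, 8, -4]
After 'mod': [-5, 8, 0]

Answer: 0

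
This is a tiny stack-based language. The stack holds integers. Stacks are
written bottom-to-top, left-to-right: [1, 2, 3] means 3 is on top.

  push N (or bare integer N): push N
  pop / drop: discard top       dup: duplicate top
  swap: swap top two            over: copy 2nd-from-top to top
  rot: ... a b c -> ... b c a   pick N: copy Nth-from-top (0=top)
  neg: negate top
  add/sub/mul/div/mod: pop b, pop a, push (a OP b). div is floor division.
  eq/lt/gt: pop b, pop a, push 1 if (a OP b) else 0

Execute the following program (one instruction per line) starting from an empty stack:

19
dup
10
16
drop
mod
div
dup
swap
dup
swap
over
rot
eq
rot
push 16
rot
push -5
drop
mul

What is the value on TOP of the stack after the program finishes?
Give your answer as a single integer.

After 'push 19': [19]
After 'dup': [19, 19]
After 'push 10': [19, 19, 10]
After 'push 16': [19, 19, 10, 16]
After 'drop': [19, 19, 10]
After 'mod': [19, 9]
After 'div': [2]
After 'dup': [2, 2]
After 'swap': [2, 2]
After 'dup': [2, 2, 2]
After 'swap': [2, 2, 2]
After 'over': [2, 2, 2, 2]
After 'rot': [2, 2, 2, 2]
After 'eq': [2, 2, 1]
After 'rot': [2, 1, 2]
After 'push 16': [2, 1, 2, 16]
After 'rot': [2, 2, 16, 1]
After 'push -5': [2, 2, 16, 1, -5]
After 'drop': [2, 2, 16, 1]
After 'mul': [2, 2, 16]

Answer: 16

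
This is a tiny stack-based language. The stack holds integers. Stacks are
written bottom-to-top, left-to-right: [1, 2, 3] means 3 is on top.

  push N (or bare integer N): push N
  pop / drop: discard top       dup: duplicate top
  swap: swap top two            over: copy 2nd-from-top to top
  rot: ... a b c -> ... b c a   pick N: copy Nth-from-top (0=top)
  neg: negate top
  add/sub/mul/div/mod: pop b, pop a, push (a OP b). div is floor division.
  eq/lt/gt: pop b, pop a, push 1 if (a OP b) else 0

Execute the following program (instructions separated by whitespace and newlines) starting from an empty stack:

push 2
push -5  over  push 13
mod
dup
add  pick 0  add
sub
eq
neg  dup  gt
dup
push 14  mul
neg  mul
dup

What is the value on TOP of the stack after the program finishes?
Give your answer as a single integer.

Answer: 0

Derivation:
After 'push 2': [2]
After 'push -5': [2, -5]
After 'over': [2, -5, 2]
After 'push 13': [2, -5, 2, 13]
After 'mod': [2, -5, 2]
After 'dup': [2, -5, 2, 2]
After 'add': [2, -5, 4]
After 'pick 0': [2, -5, 4, 4]
After 'add': [2, -5, 8]
After 'sub': [2, -13]
After 'eq': [0]
After 'neg': [0]
After 'dup': [0, 0]
After 'gt': [0]
After 'dup': [0, 0]
After 'push 14': [0, 0, 14]
After 'mul': [0, 0]
After 'neg': [0, 0]
After 'mul': [0]
After 'dup': [0, 0]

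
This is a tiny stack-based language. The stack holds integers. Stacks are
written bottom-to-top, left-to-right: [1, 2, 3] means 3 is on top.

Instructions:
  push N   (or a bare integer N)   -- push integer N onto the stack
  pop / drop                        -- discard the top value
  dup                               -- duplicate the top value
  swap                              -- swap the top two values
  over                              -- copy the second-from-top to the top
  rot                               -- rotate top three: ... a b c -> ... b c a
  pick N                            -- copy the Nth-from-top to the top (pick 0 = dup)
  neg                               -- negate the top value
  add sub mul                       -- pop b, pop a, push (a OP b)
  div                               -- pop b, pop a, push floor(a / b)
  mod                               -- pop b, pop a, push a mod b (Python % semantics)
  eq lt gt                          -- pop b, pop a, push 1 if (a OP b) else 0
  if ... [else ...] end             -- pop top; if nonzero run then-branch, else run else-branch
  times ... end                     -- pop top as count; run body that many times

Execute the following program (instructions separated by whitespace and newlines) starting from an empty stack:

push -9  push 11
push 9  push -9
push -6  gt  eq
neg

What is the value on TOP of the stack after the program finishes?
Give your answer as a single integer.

After 'push -9': [-9]
After 'push 11': [-9, 11]
After 'push 9': [-9, 11, 9]
After 'push -9': [-9, 11, 9, -9]
After 'push -6': [-9, 11, 9, -9, -6]
After 'gt': [-9, 11, 9, 0]
After 'eq': [-9, 11, 0]
After 'neg': [-9, 11, 0]

Answer: 0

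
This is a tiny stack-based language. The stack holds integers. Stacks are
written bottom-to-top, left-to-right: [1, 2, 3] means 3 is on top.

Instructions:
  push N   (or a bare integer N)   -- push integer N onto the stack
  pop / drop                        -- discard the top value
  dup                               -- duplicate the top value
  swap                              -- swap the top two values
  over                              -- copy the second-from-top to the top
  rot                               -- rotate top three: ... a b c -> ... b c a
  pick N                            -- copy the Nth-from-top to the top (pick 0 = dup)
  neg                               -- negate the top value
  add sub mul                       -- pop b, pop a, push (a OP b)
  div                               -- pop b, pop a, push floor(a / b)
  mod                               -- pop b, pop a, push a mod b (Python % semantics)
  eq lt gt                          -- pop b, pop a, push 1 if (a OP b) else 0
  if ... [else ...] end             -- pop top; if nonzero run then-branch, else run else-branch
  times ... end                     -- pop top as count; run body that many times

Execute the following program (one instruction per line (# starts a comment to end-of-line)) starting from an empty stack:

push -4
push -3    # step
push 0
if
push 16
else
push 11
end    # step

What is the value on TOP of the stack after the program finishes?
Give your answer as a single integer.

After 'push -4': [-4]
After 'push -3': [-4, -3]
After 'push 0': [-4, -3, 0]
After 'if': [-4, -3]
After 'push 11': [-4, -3, 11]

Answer: 11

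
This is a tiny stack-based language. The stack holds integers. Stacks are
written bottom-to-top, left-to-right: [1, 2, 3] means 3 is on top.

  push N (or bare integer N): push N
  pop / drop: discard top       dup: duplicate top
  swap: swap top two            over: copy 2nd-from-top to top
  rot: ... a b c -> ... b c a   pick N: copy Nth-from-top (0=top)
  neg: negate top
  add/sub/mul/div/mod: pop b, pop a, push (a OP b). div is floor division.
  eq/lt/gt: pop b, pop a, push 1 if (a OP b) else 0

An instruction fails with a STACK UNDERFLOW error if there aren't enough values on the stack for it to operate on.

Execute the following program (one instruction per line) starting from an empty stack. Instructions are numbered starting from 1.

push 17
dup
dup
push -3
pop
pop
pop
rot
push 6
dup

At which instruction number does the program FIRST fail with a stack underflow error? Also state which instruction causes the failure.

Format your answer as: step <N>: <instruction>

Step 1 ('push 17'): stack = [17], depth = 1
Step 2 ('dup'): stack = [17, 17], depth = 2
Step 3 ('dup'): stack = [17, 17, 17], depth = 3
Step 4 ('push -3'): stack = [17, 17, 17, -3], depth = 4
Step 5 ('pop'): stack = [17, 17, 17], depth = 3
Step 6 ('pop'): stack = [17, 17], depth = 2
Step 7 ('pop'): stack = [17], depth = 1
Step 8 ('rot'): needs 3 value(s) but depth is 1 — STACK UNDERFLOW

Answer: step 8: rot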